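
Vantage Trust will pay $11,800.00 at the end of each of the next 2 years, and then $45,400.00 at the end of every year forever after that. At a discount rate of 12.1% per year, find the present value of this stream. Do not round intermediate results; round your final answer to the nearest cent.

$318495.43

PV of 2-year annuity: $11,800.00 × [1 − (1+0.121)^−2] / 0.121 = 19916.42800
Perpetuity value at year 2: $45,400.00 / 0.121 = 375206.61157
PV of perpetuity: 375206.61157 / (1+0.121)^2 = 298578.99875
Total PV = 19916.42800 + 298578.99875 = 318495.42675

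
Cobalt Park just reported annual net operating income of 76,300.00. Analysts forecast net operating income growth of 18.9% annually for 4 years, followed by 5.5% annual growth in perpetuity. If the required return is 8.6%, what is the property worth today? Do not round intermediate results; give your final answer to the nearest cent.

D_1 = 90720.70000
D_2 = 107866.91230
D_3 = 128253.75872
D_4 = 152493.71912
Terminal value at year 4: TV = D_4×(1+g_2)/(r−g_2) = 160880.87368/0.031 = 5189705.60243
P_0 = D_1/(1+r)^1 + D_2/(1+r)^2 + D_3/(1+r)^3 + D_4/(1+r)^4 + TV/(1+r)^4
    = 83536.55617 + 91459.45238 + 100133.78350 + 109630.81821 + 3730984.29731 = 4115744.90757

4115744.91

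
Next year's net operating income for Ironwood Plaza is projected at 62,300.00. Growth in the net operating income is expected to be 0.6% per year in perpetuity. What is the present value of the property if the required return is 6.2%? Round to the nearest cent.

1112500.00

Growing perpetuity: P = D₁ / (r − g) = 62,300.0000 / (0.062 − 0.006) = 1,112,500.00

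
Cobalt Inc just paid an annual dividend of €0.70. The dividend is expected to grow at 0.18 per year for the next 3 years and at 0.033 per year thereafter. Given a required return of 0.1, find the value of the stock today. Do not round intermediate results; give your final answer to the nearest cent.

D_1 = 0.82600
D_2 = 0.97468
D_3 = 1.15012
Terminal value at year 3: TV = D_3×(1+g_2)/(r−g_2) = 1.18808/0.067 = 17.73248
P_0 = D_1/(1+r)^1 + D_2/(1+r)^2 + D_3/(1+r)^3 + TV/(1+r)^3
    = 0.75091 + 0.80552 + 0.86410 + 13.32268 = 15.74321

€15.74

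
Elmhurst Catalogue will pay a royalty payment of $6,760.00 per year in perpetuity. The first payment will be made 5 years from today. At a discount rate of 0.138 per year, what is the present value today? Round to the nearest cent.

Value at end of year 4: C / r = $6,760.00 / 0.138 = $48,985.5072
Discount to today: PV = $48,985.5072 / (1 + 0.138)^4 = $48,985.5072 / 1.677139 = $29,207.78

$29207.78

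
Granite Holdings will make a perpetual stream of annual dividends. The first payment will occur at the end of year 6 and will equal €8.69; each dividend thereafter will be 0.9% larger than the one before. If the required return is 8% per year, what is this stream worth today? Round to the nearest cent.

Value at end of year 5: C₁ / (r − g) = €8.69 / (0.08 − 0.009) = €122.3944
Discount to today: PV = €122.3944 / (1 + 0.08)^5 = €122.3944 / 1.469328 = €83.30

€83.30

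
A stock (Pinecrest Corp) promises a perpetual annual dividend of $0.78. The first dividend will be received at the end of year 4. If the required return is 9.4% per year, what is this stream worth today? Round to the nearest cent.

Value at end of year 3: C / r = $0.78 / 0.094 = $8.2979
Discount to today: PV = $8.2979 / (1 + 0.094)^3 = $8.2979 / 1.309339 = $6.34

$6.34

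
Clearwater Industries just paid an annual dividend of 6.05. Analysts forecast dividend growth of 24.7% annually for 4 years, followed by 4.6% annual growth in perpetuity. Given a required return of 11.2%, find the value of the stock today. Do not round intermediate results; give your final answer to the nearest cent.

184.12

D_1 = 7.54435
D_2 = 9.40780
D_3 = 11.73153
D_4 = 14.62922
Terminal value at year 4: TV = D_4×(1+g_2)/(r−g_2) = 15.30216/0.066 = 231.85098
P_0 = D_1/(1+r)^1 + D_2/(1+r)^2 + D_3/(1+r)^3 + D_4/(1+r)^4 + TV/(1+r)^4
    = 6.78449 + 7.60814 + 8.53179 + 9.56758 + 151.63162 = 184.12363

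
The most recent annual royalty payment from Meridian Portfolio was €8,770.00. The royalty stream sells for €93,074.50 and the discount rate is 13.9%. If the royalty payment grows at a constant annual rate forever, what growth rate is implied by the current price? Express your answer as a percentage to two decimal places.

4.09%

P = D₀(1+g)/(r−g) ⇒ P(r−g) = D₀(1+g) ⇒ g(P+D₀) = P·r − D₀
g = (P·r − D₀)/(P + D₀) = (€93,074.50×0.139 − €8,770.00) / (€93,074.50 + €8,770.00) = 0.040919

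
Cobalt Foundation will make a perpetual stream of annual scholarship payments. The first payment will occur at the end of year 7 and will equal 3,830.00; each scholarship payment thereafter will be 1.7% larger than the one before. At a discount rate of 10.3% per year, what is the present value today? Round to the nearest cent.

Value at end of year 6: C₁ / (r − g) = 3,830.00 / (0.103 − 0.017) = 44,534.8837
Discount to today: PV = 44,534.8837 / (1 + 0.103)^6 = 44,534.8837 / 1.800749 = 24,731.32

24731.32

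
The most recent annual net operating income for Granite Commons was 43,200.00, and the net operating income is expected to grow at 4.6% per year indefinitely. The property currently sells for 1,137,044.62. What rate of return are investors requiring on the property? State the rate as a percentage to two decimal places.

8.57%

D₁ = 43,200.00 × 1.046 = 45,187.2000
P = D₁/(r − g) ⇒ r = D₁/P + g = 45,187.2000/1,137,044.62 + 0.046 = 0.039741 + 0.046 = 0.085741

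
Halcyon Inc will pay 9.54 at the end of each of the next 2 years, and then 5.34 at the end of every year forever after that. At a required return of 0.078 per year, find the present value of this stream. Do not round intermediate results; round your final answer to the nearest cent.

PV of 2-year annuity: 9.54 × [1 − (1+0.078)^−2] / 0.078 = 17.05911
Perpetuity value at year 2: 5.34 / 0.078 = 68.46154
PV of perpetuity: 68.46154 / (1+0.078)^2 = 58.91273
Total PV = 17.05911 + 58.91273 = 75.97184

75.97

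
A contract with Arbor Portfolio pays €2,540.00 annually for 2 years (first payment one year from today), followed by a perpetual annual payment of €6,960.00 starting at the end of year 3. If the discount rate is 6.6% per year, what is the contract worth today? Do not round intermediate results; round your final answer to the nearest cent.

PV of 2-year annuity: €2,540.00 × [1 − (1+0.066)^−2] / 0.066 = 4617.95423
Perpetuity value at year 2: €6,960.00 / 0.066 = 105454.54545
PV of perpetuity: 105454.54545 / (1+0.066)^2 = 92800.62362
Total PV = 4617.95423 + 92800.62362 = 97418.57785

€97418.58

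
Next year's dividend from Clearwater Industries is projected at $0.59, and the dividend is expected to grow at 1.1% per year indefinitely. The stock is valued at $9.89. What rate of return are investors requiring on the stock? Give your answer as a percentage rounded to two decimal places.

P = D₁/(r − g) ⇒ r = D₁/P + g = $0.5900/$9.89 + 0.011 = 0.059656 + 0.011 = 0.070656

7.07%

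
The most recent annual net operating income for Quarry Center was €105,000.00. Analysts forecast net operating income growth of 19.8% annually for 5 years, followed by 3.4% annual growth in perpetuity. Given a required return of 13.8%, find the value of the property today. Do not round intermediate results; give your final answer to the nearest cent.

€1963851.20

D_1 = 125790.00000
D_2 = 150696.42000
D_3 = 180534.31116
D_4 = 216280.10477
D_5 = 259103.56551
Terminal value at year 5: TV = D_5×(1+g_2)/(r−g_2) = 267913.08674/0.104 = 2576087.37251
P_0 = D_1/(1+r)^1 + D_2/(1+r)^2 + D_3/(1+r)^3 + D_4/(1+r)^4 + D_5/(1+r)^5 + TV/(1+r)^5
    = 110536.02812 + 116363.93821 + 122499.11949 + 128957.77254 + 135756.95211 + 1349737.38925 = 1963851.19973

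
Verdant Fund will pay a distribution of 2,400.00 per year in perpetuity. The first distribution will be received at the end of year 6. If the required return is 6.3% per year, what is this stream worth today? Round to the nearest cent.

Value at end of year 5: C / r = 2,400.00 / 0.063 = 38,095.2381
Discount to today: PV = 38,095.2381 / (1 + 0.063)^5 = 38,095.2381 / 1.357270 = 28,067.54

28067.54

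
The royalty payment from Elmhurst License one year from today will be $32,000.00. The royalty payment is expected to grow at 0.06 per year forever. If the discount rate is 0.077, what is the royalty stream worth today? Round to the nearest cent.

$1882352.94

Growing perpetuity: P = D₁ / (r − g) = $32,000.0000 / (0.077 − 0.06) = $1,882,352.94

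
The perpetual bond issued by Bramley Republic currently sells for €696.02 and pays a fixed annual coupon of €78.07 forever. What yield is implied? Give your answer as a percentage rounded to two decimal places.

P = C/r ⇒ r = C/P = €78.07/€696.02 = 0.112166

11.22%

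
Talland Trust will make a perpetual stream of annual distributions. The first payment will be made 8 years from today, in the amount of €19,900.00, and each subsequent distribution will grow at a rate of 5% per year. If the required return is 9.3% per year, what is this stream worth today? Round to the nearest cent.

Value at end of year 7: C₁ / (r − g) = €19,900.00 / (0.093 − 0.05) = €462,790.6977
Discount to today: PV = €462,790.6977 / (1 + 0.093)^7 = €462,790.6977 / 1.863550 = €248,338.18

€248338.18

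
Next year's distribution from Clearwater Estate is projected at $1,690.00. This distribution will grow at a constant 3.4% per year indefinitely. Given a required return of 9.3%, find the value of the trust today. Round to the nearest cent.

$28644.07

Growing perpetuity: P = D₁ / (r − g) = $1,690.0000 / (0.093 − 0.034) = $28,644.07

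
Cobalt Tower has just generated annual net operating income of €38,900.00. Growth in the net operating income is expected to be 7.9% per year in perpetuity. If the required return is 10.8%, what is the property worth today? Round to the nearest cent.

D₁ = D₀ × (1 + g) = €38,900.00 × 1.079 = €41,973.1000
Growing perpetuity: P = D₁ / (r − g) = €41,973.1000 / (0.108 − 0.079) = €1,447,348.28

€1447348.28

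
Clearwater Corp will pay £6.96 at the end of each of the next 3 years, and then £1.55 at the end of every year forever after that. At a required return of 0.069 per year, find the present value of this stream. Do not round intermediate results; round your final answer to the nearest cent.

£36.69

PV of 3-year annuity: £6.96 × [1 − (1+0.069)^−3] / 0.069 = 18.29866
Perpetuity value at year 3: £1.55 / 0.069 = 22.46377
PV of perpetuity: 22.46377 / (1+0.069)^3 = 18.38863
Total PV = 18.29866 + 18.38863 = 36.68730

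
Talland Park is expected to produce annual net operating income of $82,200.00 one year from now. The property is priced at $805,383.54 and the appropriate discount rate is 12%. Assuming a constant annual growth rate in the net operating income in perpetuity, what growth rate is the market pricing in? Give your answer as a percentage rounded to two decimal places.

1.79%

P = D₁/(r−g) ⇒ g = r − D₁/P = 0.12 − $82,200.00/$805,383.54 = 0.017937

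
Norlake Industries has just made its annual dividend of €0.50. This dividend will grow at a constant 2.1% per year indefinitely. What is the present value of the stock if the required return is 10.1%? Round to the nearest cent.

€6.38

D₁ = D₀ × (1 + g) = €0.50 × 1.021 = €0.5105
Growing perpetuity: P = D₁ / (r − g) = €0.5105 / (0.101 − 0.021) = €6.38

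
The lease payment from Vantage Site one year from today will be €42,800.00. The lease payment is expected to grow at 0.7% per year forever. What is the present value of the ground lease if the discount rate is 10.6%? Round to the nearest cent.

Growing perpetuity: P = D₁ / (r − g) = €42,800.0000 / (0.106 − 0.007) = €432,323.23

€432323.23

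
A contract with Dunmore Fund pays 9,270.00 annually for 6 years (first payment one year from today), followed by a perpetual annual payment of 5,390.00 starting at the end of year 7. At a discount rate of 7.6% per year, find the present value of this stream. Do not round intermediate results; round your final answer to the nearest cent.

PV of 6-year annuity: 9,270.00 × [1 − (1+0.076)^−6] / 0.076 = 43379.11934
Perpetuity value at year 6: 5,390.00 / 0.076 = 70921.05263
PV of perpetuity: 70921.05263 / (1+0.076)^6 = 45698.45789
Total PV = 43379.11934 + 45698.45789 = 89077.57723

89077.58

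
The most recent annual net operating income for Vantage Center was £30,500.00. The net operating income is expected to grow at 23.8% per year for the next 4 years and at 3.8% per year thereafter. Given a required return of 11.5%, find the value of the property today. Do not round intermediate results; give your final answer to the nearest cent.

£784436.43

D_1 = 37759.00000
D_2 = 46745.64200
D_3 = 57871.10480
D_4 = 71644.42774
Terminal value at year 4: TV = D_4×(1+g_2)/(r−g_2) = 74366.91599/0.077 = 965804.10379
P_0 = D_1/(1+r)^1 + D_2/(1+r)^2 + D_3/(1+r)^3 + D_4/(1+r)^4 + TV/(1+r)^4
    = 33864.57399 + 37600.30727 + 41748.14385 + 46353.54447 + 624869.85927 = 784436.42885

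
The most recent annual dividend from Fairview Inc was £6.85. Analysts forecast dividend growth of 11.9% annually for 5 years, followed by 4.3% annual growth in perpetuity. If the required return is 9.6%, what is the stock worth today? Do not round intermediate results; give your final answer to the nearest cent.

£186.02

D_1 = 7.66515
D_2 = 8.57730
D_3 = 9.59800
D_4 = 10.74016
D_5 = 12.01824
Terminal value at year 5: TV = D_5×(1+g_2)/(r−g_2) = 12.53503/0.053 = 236.50996
P_0 = D_1/(1+r)^1 + D_2/(1+r)^2 + D_3/(1+r)^3 + D_4/(1+r)^4 + D_5/(1+r)^5 + TV/(1+r)^5
    = 6.99375 + 7.14052 + 7.29036 + 7.44335 + 7.59956 + 149.55353 = 186.02107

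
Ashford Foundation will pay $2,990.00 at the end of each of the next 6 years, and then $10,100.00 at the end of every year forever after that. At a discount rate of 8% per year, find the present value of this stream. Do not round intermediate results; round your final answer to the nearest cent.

$93381.33

PV of 6-year annuity: $2,990.00 × [1 − (1+0.08)^−6] / 0.08 = 13822.41020
Perpetuity value at year 6: $10,100.00 / 0.08 = 126250.00000
PV of perpetuity: 126250.00000 / (1+0.08)^6 = 79558.91539
Total PV = 13822.41020 + 79558.91539 = 93381.32559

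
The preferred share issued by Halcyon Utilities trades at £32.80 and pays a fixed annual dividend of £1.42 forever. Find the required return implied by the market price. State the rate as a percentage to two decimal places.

P = C/r ⇒ r = C/P = £1.42/£32.80 = 0.043293

4.33%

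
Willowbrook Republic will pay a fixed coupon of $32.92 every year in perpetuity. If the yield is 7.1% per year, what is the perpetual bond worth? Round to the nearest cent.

$463.66

Level perpetuity: PV = C / r = $32.92 / 0.071 = $463.66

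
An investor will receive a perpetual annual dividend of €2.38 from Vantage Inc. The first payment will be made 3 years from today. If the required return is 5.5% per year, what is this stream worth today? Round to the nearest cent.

Value at end of year 2: C / r = €2.38 / 0.055 = €43.2727
Discount to today: PV = €43.2727 / (1 + 0.055)^2 = €43.2727 / 1.113025 = €38.88

€38.88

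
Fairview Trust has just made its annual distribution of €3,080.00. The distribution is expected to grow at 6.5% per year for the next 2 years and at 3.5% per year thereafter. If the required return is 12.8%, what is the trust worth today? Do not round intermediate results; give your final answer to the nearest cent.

€36209.03

D_1 = 3280.20000
D_2 = 3493.41300
Terminal value at year 2: TV = D_2×(1+g_2)/(r−g_2) = 3615.68246/0.093 = 38878.30597
P_0 = D_1/(1+r)^1 + D_2/(1+r)^2 + TV/(1+r)^2
    = 2907.97872 + 2745.56502 + 30555.48165 = 36209.02539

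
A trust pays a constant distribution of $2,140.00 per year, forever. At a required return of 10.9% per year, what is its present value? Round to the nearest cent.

Level perpetuity: PV = C / r = $2,140.00 / 0.109 = $19,633.03

$19633.03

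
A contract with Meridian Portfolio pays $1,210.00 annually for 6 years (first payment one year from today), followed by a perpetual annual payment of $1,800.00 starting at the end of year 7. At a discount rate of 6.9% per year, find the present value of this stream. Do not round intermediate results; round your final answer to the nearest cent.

$23266.00

PV of 6-year annuity: $1,210.00 × [1 − (1+0.069)^−6] / 0.069 = 5785.36116
Perpetuity value at year 6: $1,800.00 / 0.069 = 26086.95652
PV of perpetuity: 26086.95652 / (1+0.069)^6 = 17480.63413
Total PV = 5785.36116 + 17480.63413 = 23265.99529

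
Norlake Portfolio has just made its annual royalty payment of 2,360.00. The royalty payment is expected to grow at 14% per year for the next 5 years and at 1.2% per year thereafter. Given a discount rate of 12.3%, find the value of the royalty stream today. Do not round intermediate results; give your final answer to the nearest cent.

D_1 = 2690.40000
D_2 = 3067.05600
D_3 = 3496.44384
D_4 = 3985.94598
D_5 = 4543.97841
Terminal value at year 5: TV = D_5×(1+g_2)/(r−g_2) = 4598.50616/0.111 = 41427.98338
P_0 = D_1/(1+r)^1 + D_2/(1+r)^2 + D_3/(1+r)^3 + D_4/(1+r)^4 + D_5/(1+r)^5 + TV/(1+r)^5
    = 2395.72573 + 2431.99229 + 2468.80784 + 2506.18071 + 2544.11933 + 23195.03393 = 35541.85983

35541.86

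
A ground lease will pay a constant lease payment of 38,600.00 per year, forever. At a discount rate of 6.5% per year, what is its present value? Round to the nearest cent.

593846.15

Level perpetuity: PV = C / r = 38,600.00 / 0.065 = 593,846.15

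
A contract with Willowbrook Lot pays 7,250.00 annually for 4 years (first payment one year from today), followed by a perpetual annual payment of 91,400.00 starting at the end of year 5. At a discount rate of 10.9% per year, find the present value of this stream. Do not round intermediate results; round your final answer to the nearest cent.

576902.92

PV of 4-year annuity: 7,250.00 × [1 − (1+0.109)^−4] / 0.109 = 22540.83961
Perpetuity value at year 4: 91,400.00 / 0.109 = 838532.11009
PV of perpetuity: 838532.11009 / (1+0.109)^4 = 554362.07694
Total PV = 22540.83961 + 554362.07694 = 576902.91655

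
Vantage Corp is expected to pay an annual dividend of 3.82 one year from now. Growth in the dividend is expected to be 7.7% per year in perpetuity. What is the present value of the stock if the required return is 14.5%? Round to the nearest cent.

56.18

Growing perpetuity: P = D₁ / (r − g) = 3.8200 / (0.145 − 0.077) = 56.18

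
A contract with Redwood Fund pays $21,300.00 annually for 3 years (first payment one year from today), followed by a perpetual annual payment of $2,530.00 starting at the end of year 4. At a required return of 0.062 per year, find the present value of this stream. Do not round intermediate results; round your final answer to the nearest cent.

$90793.81

PV of 3-year annuity: $21,300.00 × [1 − (1+0.062)^−3] / 0.062 = 56725.12969
Perpetuity value at year 3: $2,530.00 / 0.062 = 40806.45161
PV of perpetuity: 40806.45161 / (1+0.062)^3 = 34068.67799
Total PV = 56725.12969 + 34068.67799 = 90793.80769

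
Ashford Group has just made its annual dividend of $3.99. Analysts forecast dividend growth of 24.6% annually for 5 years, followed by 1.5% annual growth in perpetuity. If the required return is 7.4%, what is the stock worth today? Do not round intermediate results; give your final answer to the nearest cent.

$176.11

D_1 = 4.97154
D_2 = 6.19454
D_3 = 7.71840
D_4 = 9.61712
D_5 = 11.98293
Terminal value at year 5: TV = D_5×(1+g_2)/(r−g_2) = 12.16268/0.059 = 206.14706
P_0 = D_1/(1+r)^1 + D_2/(1+r)^2 + D_3/(1+r)^3 + D_4/(1+r)^4 + D_5/(1+r)^5 + TV/(1+r)^5
    = 4.62899 + 5.37032 + 6.23037 + 7.22816 + 8.38575 + 144.26326 = 176.10686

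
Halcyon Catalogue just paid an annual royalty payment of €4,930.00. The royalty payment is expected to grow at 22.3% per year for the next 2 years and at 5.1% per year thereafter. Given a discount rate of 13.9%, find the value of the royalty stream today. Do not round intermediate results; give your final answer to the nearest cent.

D_1 = 6029.39000
D_2 = 7373.94397
Terminal value at year 2: TV = D_2×(1+g_2)/(r−g_2) = 7750.01511/0.088 = 88068.35355
P_0 = D_1/(1+r)^1 + D_2/(1+r)^2 + TV/(1+r)^2
    = 5293.58209 + 5683.97796 + 67884.78222 = 78862.34227

€78862.34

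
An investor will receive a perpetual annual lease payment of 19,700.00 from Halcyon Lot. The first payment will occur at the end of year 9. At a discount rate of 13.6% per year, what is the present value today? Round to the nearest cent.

52227.67

Value at end of year 8: C / r = 19,700.00 / 0.136 = 144,852.9412
Discount to today: PV = 144,852.9412 / (1 + 0.136)^8 = 144,852.9412 / 2.773490 = 52,227.67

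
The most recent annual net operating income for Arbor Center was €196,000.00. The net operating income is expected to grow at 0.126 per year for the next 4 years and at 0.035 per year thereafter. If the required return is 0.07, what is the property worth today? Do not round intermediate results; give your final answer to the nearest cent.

€8000080.37

D_1 = 220696.00000
D_2 = 248503.69600
D_3 = 279815.16170
D_4 = 315071.87207
Terminal value at year 4: TV = D_4×(1+g_2)/(r−g_2) = 326099.38759/0.035 = 9317125.35978
P_0 = D_1/(1+r)^1 + D_2/(1+r)^2 + D_3/(1+r)^3 + D_4/(1+r)^4 + TV/(1+r)^4
    = 206257.94393 + 217052.75221 + 228412.52241 + 240366.82265 + 7107990.32702 = 8000080.36822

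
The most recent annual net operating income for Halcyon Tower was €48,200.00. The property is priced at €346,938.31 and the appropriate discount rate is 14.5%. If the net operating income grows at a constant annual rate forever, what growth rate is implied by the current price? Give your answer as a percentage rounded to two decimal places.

P = D₀(1+g)/(r−g) ⇒ P(r−g) = D₀(1+g) ⇒ g(P+D₀) = P·r − D₀
g = (P·r − D₀)/(P + D₀) = (€346,938.31×0.145 − €48,200.00) / (€346,938.31 + €48,200.00) = 0.005330

0.53%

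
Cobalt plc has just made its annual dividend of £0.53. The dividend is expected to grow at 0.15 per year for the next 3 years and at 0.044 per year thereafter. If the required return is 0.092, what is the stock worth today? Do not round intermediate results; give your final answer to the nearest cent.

£15.23

D_1 = 0.60950
D_2 = 0.70093
D_3 = 0.80606
Terminal value at year 3: TV = D_3×(1+g_2)/(r−g_2) = 0.84153/0.048 = 17.53189
P_0 = D_1/(1+r)^1 + D_2/(1+r)^2 + D_3/(1+r)^3 + TV/(1+r)^3
    = 0.55815 + 0.58780 + 0.61902 + 13.46359 = 15.22855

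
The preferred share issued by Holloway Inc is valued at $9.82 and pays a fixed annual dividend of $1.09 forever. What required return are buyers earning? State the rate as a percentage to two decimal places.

11.10%

P = C/r ⇒ r = C/P = $1.09/$9.82 = 0.110998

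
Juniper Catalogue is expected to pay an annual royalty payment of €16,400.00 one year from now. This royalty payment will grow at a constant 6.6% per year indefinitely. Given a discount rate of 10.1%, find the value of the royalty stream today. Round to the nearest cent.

€468571.43

Growing perpetuity: P = D₁ / (r − g) = €16,400.0000 / (0.101 − 0.066) = €468,571.43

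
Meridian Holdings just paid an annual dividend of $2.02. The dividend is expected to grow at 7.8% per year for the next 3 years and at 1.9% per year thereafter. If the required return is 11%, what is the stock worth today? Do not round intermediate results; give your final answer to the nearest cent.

D_1 = 2.17756
D_2 = 2.34741
D_3 = 2.53051
Terminal value at year 3: TV = D_3×(1+g_2)/(r−g_2) = 2.57859/0.091 = 28.33612
P_0 = D_1/(1+r)^1 + D_2/(1+r)^2 + D_3/(1+r)^3 + TV/(1+r)^3
    = 1.96177 + 1.90521 + 1.85029 + 20.71913 = 26.43639

$26.44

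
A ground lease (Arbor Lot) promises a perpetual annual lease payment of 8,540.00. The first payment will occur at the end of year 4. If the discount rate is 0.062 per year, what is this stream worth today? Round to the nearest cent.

Value at end of year 3: C / r = 8,540.00 / 0.062 = 137,741.9355
Discount to today: PV = 137,741.9355 / (1 + 0.062)^3 = 137,741.9355 / 1.197770 = 114,998.62

114998.62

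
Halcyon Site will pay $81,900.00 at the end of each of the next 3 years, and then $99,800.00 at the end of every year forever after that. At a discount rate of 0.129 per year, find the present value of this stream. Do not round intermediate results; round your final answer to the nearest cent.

$731306.91

PV of 3-year annuity: $81,900.00 × [1 − (1+0.129)^−3] / 0.129 = 193707.22629
Perpetuity value at year 3: $99,800.00 / 0.129 = 773643.41085
PV of perpetuity: 773643.41085 / (1+0.129)^3 = 537599.68455
Total PV = 193707.22629 + 537599.68455 = 731306.91084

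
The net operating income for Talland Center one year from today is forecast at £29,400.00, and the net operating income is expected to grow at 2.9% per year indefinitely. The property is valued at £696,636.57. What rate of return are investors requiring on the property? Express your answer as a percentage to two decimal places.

P = D₁/(r − g) ⇒ r = D₁/P + g = £29,400.0000/£696,636.57 + 0.029 = 0.042203 + 0.029 = 0.071203

7.12%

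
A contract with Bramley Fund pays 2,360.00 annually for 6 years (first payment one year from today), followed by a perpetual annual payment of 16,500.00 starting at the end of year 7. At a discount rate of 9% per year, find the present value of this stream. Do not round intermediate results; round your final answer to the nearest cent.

119902.44

PV of 6-year annuity: 2,360.00 × [1 − (1+0.09)^−6] / 0.09 = 10586.76787
Perpetuity value at year 6: 16,500.00 / 0.09 = 183333.33333
PV of perpetuity: 183333.33333 / (1+0.09)^6 = 109315.67659
Total PV = 10586.76787 + 109315.67659 = 119902.44447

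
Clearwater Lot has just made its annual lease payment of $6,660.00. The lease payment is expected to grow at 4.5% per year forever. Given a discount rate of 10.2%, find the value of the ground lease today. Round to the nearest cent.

D₁ = D₀ × (1 + g) = $6,660.00 × 1.045 = $6,959.7000
Growing perpetuity: P = D₁ / (r − g) = $6,959.7000 / (0.102 − 0.045) = $122,100.00

$122100.00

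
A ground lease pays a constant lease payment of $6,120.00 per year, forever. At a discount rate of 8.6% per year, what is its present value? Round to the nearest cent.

$71162.79

Level perpetuity: PV = C / r = $6,120.00 / 0.086 = $71,162.79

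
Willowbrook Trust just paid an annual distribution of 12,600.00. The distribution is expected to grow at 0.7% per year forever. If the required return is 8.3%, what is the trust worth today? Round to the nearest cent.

166950.00

D₁ = D₀ × (1 + g) = 12,600.00 × 1.007 = 12,688.2000
Growing perpetuity: P = D₁ / (r − g) = 12,688.2000 / (0.083 − 0.007) = 166,950.00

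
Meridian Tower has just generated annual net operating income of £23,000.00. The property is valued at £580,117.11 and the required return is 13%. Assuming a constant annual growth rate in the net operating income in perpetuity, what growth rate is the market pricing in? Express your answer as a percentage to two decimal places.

P = D₀(1+g)/(r−g) ⇒ P(r−g) = D₀(1+g) ⇒ g(P+D₀) = P·r − D₀
g = (P·r − D₀)/(P + D₀) = (£580,117.11×0.13 − £23,000.00) / (£580,117.11 + £23,000.00) = 0.086907

8.69%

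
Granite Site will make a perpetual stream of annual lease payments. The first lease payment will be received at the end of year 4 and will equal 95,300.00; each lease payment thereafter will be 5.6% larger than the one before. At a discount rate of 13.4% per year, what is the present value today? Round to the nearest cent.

837836.23

Value at end of year 3: C₁ / (r − g) = 95,300.00 / (0.134 − 0.056) = 1,221,794.8718
Discount to today: PV = 1,221,794.8718 / (1 + 0.134)^3 = 1,221,794.8718 / 1.458274 = 837,836.23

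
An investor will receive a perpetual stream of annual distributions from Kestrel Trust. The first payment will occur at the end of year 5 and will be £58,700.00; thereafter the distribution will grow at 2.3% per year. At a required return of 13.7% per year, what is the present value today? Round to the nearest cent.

£308099.78

Value at end of year 4: C₁ / (r − g) = £58,700.00 / (0.137 − 0.023) = £514,912.2807
Discount to today: PV = £514,912.2807 / (1 + 0.137)^4 = £514,912.2807 / 1.671252 = £308,099.78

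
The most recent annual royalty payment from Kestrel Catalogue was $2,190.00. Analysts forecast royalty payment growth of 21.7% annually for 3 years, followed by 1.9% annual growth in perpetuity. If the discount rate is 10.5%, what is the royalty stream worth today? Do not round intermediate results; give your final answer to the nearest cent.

$42660.19

D_1 = 2665.23000
D_2 = 3243.58491
D_3 = 3947.44284
Terminal value at year 3: TV = D_3×(1+g_2)/(r−g_2) = 4022.44425/0.086 = 46772.60755
P_0 = D_1/(1+r)^1 + D_2/(1+r)^2 + D_3/(1+r)^3 + TV/(1+r)^3
    = 2411.97285 + 2656.44431 + 2925.69477 + 34666.08106 = 42660.19299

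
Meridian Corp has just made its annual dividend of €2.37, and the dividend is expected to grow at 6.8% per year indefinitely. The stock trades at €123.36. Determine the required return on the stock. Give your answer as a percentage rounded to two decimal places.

8.85%

D₁ = €2.37 × 1.068 = €2.5312
P = D₁/(r − g) ⇒ r = D₁/P + g = €2.5312/€123.36 + 0.068 = 0.020518 + 0.068 = 0.088518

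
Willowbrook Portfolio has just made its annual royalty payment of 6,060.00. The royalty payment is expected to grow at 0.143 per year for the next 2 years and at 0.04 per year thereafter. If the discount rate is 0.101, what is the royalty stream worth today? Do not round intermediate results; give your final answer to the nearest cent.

124173.29

D_1 = 6926.58000
D_2 = 7917.08094
Terminal value at year 2: TV = D_2×(1+g_2)/(r−g_2) = 8233.76418/0.061 = 134979.74062
P_0 = D_1/(1+r)^1 + D_2/(1+r)^2 + TV/(1+r)^2
    = 6291.17166 + 6531.16186 + 111350.95633 = 124173.28986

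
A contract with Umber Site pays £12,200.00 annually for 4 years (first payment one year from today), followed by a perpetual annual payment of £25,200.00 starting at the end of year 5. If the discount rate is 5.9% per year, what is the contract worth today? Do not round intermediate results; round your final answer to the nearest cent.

PV of 4-year annuity: £12,200.00 × [1 − (1+0.059)^−4] / 0.059 = 42371.27020
Perpetuity value at year 4: £25,200.00 / 0.059 = 427118.64407
PV of perpetuity: 427118.64407 / (1+0.059)^4 = 339597.65972
Total PV = 42371.27020 + 339597.65972 = 381968.92992

£381968.93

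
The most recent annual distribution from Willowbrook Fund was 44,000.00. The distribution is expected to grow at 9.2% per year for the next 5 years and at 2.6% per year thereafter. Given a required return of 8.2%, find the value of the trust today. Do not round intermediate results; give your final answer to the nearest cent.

D_1 = 48048.00000
D_2 = 52468.41600
D_3 = 57295.51027
D_4 = 62566.69722
D_5 = 68322.83336
Terminal value at year 5: TV = D_5×(1+g_2)/(r−g_2) = 70099.22703/0.056 = 1251771.91122
P_0 = D_1/(1+r)^1 + D_2/(1+r)^2 + D_3/(1+r)^3 + D_4/(1+r)^4 + D_5/(1+r)^5 + TV/(1+r)^5
    = 44406.65434 + 44817.06705 + 45231.27284 + 45649.30679 + 46071.20426 + 844090.27806 = 1070265.78334

1070265.78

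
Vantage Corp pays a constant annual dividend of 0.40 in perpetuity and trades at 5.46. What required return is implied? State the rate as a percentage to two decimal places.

P = C/r ⇒ r = C/P = 0.40/5.46 = 0.073260

7.33%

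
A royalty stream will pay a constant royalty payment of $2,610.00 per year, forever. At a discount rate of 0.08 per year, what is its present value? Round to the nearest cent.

Level perpetuity: PV = C / r = $2,610.00 / 0.08 = $32,625.00

$32625.00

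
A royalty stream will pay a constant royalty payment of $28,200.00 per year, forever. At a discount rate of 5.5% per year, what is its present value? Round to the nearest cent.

$512727.27

Level perpetuity: PV = C / r = $28,200.00 / 0.055 = $512,727.27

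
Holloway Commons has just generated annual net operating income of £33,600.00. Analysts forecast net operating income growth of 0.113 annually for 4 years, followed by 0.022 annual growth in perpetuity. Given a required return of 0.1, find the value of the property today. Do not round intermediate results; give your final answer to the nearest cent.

£599847.76

D_1 = 37396.80000
D_2 = 41622.63840
D_3 = 46325.99654
D_4 = 51560.83415
Terminal value at year 4: TV = D_4×(1+g_2)/(r−g_2) = 52695.17250/0.078 = 675579.13461
P_0 = D_1/(1+r)^1 + D_2/(1+r)^2 + D_3/(1+r)^3 + D_4/(1+r)^4 + TV/(1+r)^4
    = 33997.09091 + 34398.87471 + 34805.40687 + 35216.74349 + 461429.63910 = 599847.75508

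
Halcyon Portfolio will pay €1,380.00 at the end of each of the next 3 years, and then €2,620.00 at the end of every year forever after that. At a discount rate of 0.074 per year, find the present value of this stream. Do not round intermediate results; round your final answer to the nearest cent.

€32174.89

PV of 3-year annuity: €1,380.00 × [1 − (1+0.074)^−3] / 0.074 = 3595.25140
Perpetuity value at year 3: €2,620.00 / 0.074 = 35405.40541
PV of perpetuity: 35405.40541 / (1+0.074)^3 = 28579.63826
Total PV = 3595.25140 + 28579.63826 = 32174.88966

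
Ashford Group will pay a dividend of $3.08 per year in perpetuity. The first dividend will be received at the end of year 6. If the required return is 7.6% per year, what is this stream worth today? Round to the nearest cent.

Value at end of year 5: C / r = $3.08 / 0.076 = $40.5263
Discount to today: PV = $40.5263 / (1 + 0.076)^5 = $40.5263 / 1.442319 = $28.10

$28.10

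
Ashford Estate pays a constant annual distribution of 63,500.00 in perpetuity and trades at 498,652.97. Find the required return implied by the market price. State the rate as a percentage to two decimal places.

12.73%

P = C/r ⇒ r = C/P = 63,500.00/498,652.97 = 0.127343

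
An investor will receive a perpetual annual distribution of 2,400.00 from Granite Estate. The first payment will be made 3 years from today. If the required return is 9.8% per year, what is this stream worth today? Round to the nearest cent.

Value at end of year 2: C / r = 2,400.00 / 0.098 = 24,489.7959
Discount to today: PV = 24,489.7959 / (1 + 0.098)^2 = 24,489.7959 / 1.205604 = 20,313.30

20313.30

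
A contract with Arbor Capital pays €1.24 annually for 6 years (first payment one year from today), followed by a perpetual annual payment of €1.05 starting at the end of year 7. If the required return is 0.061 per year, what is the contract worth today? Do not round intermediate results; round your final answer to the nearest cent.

€18.14

PV of 6-year annuity: €1.24 × [1 − (1+0.061)^−6] / 0.061 = 6.07837
Perpetuity value at year 6: €1.05 / 0.061 = 17.21311
PV of perpetuity: 17.21311 / (1+0.061)^6 = 12.06611
Total PV = 6.07837 + 12.06611 = 18.14448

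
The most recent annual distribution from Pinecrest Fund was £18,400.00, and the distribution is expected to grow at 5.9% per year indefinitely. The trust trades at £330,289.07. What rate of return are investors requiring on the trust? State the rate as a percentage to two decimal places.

D₁ = £18,400.00 × 1.059 = £19,485.6000
P = D₁/(r − g) ⇒ r = D₁/P + g = £19,485.6000/£330,289.07 + 0.059 = 0.058996 + 0.059 = 0.117996

11.80%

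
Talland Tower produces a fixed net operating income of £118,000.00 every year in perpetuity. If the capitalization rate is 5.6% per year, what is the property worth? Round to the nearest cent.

£2107142.86

Level perpetuity: PV = C / r = £118,000.00 / 0.056 = £2,107,142.86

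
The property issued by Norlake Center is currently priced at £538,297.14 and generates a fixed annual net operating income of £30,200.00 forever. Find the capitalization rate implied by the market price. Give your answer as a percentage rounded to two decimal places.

P = C/r ⇒ r = C/P = £30,200.00/£538,297.14 = 0.056103

5.61%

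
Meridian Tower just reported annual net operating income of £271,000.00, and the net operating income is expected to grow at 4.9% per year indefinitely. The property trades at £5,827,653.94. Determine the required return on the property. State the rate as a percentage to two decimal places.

9.78%

D₁ = £271,000.00 × 1.049 = £284,279.0000
P = D₁/(r − g) ⇒ r = D₁/P + g = £284,279.0000/£5,827,653.94 + 0.049 = 0.048781 + 0.049 = 0.097781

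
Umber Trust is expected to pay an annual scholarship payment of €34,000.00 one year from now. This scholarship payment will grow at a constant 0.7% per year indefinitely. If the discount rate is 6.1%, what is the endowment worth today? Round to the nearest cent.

€629629.63

Growing perpetuity: P = D₁ / (r − g) = €34,000.0000 / (0.061 − 0.007) = €629,629.63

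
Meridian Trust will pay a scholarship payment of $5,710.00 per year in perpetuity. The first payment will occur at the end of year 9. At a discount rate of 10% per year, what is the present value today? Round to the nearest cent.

Value at end of year 8: C / r = $5,710.00 / 0.1 = $57,100.0000
Discount to today: PV = $57,100.0000 / (1 + 0.1)^8 = $57,100.0000 / 2.143589 = $26,637.57

$26637.57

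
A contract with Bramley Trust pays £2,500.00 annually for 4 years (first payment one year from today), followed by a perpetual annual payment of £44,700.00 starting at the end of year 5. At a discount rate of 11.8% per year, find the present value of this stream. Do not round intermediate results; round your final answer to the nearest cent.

£250095.63

PV of 4-year annuity: £2,500.00 × [1 − (1+0.118)^−4] / 0.118 = 7625.46968
Perpetuity value at year 4: £44,700.00 / 0.118 = 378813.55932
PV of perpetuity: 378813.55932 / (1+0.118)^4 = 242470.16144
Total PV = 7625.46968 + 242470.16144 = 250095.63112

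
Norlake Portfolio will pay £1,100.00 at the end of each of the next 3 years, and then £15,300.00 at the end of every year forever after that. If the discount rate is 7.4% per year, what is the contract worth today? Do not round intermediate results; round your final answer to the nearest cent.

£169762.14

PV of 3-year annuity: £1,100.00 × [1 − (1+0.074)^−3] / 0.074 = 2865.78010
Perpetuity value at year 3: £15,300.00 / 0.074 = 206756.75676
PV of perpetuity: 206756.75676 / (1+0.074)^3 = 166896.36083
Total PV = 2865.78010 + 166896.36083 = 169762.14093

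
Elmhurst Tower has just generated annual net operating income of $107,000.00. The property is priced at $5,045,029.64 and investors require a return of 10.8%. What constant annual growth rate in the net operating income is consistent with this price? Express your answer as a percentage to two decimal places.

8.50%

P = D₀(1+g)/(r−g) ⇒ P(r−g) = D₀(1+g) ⇒ g(P+D₀) = P·r − D₀
g = (P·r − D₀)/(P + D₀) = ($5,045,029.64×0.108 − $107,000.00) / ($5,045,029.64 + $107,000.00) = 0.084988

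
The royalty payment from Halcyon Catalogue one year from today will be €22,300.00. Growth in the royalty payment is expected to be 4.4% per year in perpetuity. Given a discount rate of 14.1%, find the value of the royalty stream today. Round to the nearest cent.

€229896.91

Growing perpetuity: P = D₁ / (r − g) = €22,300.0000 / (0.141 − 0.044) = €229,896.91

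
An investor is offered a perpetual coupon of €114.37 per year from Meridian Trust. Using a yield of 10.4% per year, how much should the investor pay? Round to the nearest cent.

Level perpetuity: PV = C / r = €114.37 / 0.104 = €1,099.71

€1099.71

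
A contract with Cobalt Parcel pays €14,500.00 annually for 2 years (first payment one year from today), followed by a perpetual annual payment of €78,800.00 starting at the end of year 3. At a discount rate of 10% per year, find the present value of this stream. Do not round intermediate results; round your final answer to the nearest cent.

PV of 2-year annuity: €14,500.00 × [1 − (1+0.1)^−2] / 0.1 = 25165.28926
Perpetuity value at year 2: €78,800.00 / 0.1 = 788000.00000
PV of perpetuity: 788000.00000 / (1+0.1)^2 = 651239.66942
Total PV = 25165.28926 + 651239.66942 = 676404.95868

€676404.96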